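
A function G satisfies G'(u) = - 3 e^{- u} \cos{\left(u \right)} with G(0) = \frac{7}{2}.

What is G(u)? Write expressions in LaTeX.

G(u) = \frac{\left(4 e^{u} - 3 \sin{\left(u \right)} + 3 \cos{\left(u \right)}\right) e^{- u}}{2}

For G(u) to be correct, d/du[G] must agree with the stated G'(u) identically.
A general antiderivative is - \frac{3 e^{- u} \sin{\left(u \right)}}{2} + \frac{3 e^{- u} \cos{\left(u \right)}}{2} + C.
The condition gives C = \frac{7}{2} - (\frac{3}{2}) = 2.
So G(u) = \frac{\left(4 e^{u} - 3 \sin{\left(u \right)} + 3 \cos{\left(u \right)}\right) e^{- u}}{2}.
Check: d/du[\frac{\left(4 e^{u} - 3 \sin{\left(u \right)} + 3 \cos{\left(u \right)}\right) e^{- u}}{2}] = - 3 e^{- u} \cos{\left(u \right)} = G'(u).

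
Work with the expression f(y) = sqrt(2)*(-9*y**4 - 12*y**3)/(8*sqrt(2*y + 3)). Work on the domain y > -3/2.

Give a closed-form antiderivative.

Recognize the product-rule pattern: f = u'v + uv' with u = -y**4/4, v = sqrt(y + 3/2), so integration by parts undoes it.
Check: d/dy[-sqrt(2)*y**4*sqrt(2*y + 3)/8] = (-9*sqrt(2)*y**4 - 12*sqrt(2)*y**3)/(8*sqrt(2*y + 3)), which equals f(y).

An antiderivative is F(y) = -sqrt(2)*y**4*sqrt(2*y + 3)/8.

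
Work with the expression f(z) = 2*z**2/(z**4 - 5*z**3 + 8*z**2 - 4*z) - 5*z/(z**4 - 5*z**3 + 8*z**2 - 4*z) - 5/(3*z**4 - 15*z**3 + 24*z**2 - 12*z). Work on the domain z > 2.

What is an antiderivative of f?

Factor the denominator (3*z*(z - 2)**2*(z - 1)) and decompose: f = -14/(3*(z - 1)) + 17/(4*(z - 2)) - 11/(6*(z - 2)**2) + 5/(12*z); each piece integrates to a log, atan, or power term.
Check: d/dz[5*log(z)/12 + 17*log(z - 2)/4 - 14*log(z - 1)/3 + 11/(6*z - 12)] = (6*z**2 - 15*z - 5)/(3*z**4 - 15*z**3 + 24*z**2 - 12*z), which equals f(z).

An antiderivative is F(z) = 5*log(z)/12 + 17*log(z - 2)/4 - 14*log(z - 1)/3 + 11/(6*z - 12).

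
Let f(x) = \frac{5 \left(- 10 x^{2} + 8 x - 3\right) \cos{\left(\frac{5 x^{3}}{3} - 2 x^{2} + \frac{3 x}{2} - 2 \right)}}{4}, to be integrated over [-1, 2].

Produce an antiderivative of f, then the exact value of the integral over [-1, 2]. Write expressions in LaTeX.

Antiderivative: F(x) = - \frac{5 \sin{\left(\frac{5 x^{3}}{3} - 2 x^{2} + \frac{3 x}{2} - 2 \right)}}{2}; value = - \frac{5 \sin{\left(\frac{43}{6} \right)}}{2} - \frac{5 \sin{\left(\frac{19}{3} \right)}}{2}

f matches the chain-rule pattern g'(h)*h' with inner function h(x) = \frac{5 x^{3}}{3} - 2 x^{2} + \frac{3 x}{2} - 2; substituting u = h(x) collapses the integral.
F(x) = - \frac{5 \sin{\left(\frac{5 x^{3}}{3} - 2 x^{2} + \frac{3 x}{2} - 2 \right)}}{2} is an antiderivative of f.
Check: d/dx[- \frac{5 \sin{\left(\frac{5 x^{3}}{3} - 2 x^{2} + \frac{3 x}{2} - 2 \right)}}{2}] = - \frac{25 x^{2} \cos{\left(\frac{5 x^{3}}{3} - 2 x^{2} + \frac{3 x}{2} - 2 \right)}}{2} + 10 x \cos{\left(\frac{5 x^{3}}{3} - 2 x^{2} + \frac{3 x}{2} - 2 \right)} - \frac{15 \cos{\left(\frac{5 x^{3}}{3} - 2 x^{2} + \frac{3 x}{2} - 2 \right)}}{4}, which equals f(x).
F(2) = - \frac{5 \sin{\left(\frac{19}{3} \right)}}{2}; F(-1) = \frac{5 \sin{\left(\frac{43}{6} \right)}}{2}.
Integral = F(2) - F(-1) = - \frac{5 \sin{\left(\frac{43}{6} \right)}}{2} - \frac{5 \sin{\left(\frac{19}{3} \right)}}{2}.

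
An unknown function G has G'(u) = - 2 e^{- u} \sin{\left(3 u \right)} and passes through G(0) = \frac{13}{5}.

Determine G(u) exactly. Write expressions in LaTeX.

A first test for any G(u): its u-derivative must equal the given G'(u).
A general antiderivative is \frac{e^{- u} \sin{\left(3 u \right)}}{5} + \frac{3 e^{- u} \cos{\left(3 u \right)}}{5} + C.
The condition gives C = \frac{13}{5} - (\frac{3}{5}) = 2.
So G(u) = 2 + \frac{e^{- u} \sin{\left(3 u \right)}}{5} + \frac{3 e^{- u} \cos{\left(3 u \right)}}{5}.
Check: d/du[2 + \frac{e^{- u} \sin{\left(3 u \right)}}{5} + \frac{3 e^{- u} \cos{\left(3 u \right)}}{5}] = - 2 e^{- u} \sin{\left(3 u \right)} = G'(u).

G(u) = 2 + \frac{e^{- u} \sin{\left(3 u \right)}}{5} + \frac{3 e^{- u} \cos{\left(3 u \right)}}{5}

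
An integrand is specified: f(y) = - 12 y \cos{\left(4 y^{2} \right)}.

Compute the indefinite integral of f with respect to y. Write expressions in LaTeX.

F(y) = - \frac{3 \sin{\left(4 y^{2} \right)}}{2} + C

The substitution u = 4 y^{2} works: f is exactly (dF/du)*(du/dy) for that inner function.
Check: d/dy[- \frac{3 \sin{\left(4 y^{2} \right)}}{2}] = - 12 y \cos{\left(4 y^{2} \right)} = f(y).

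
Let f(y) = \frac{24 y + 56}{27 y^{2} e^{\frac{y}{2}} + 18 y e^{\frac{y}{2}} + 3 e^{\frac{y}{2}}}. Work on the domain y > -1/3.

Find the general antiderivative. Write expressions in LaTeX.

F(y) = - \frac{16}{9 y e^{\frac{y}{2}} + 3 e^{\frac{y}{2}}} + C

f has the shape u'v + uv' for u = - \frac{16}{3 \left(3 y + 1\right)} and v = e^{- \frac{y}{2}} — it is the derivative of the product u*v.
Check: d/dy[- \frac{16}{9 y e^{\frac{y}{2}} + 3 e^{\frac{y}{2}}}] = \frac{24 y + 56}{27 y^{2} e^{\frac{y}{2}} + 18 y e^{\frac{y}{2}} + 3 e^{\frac{y}{2}}} = f(y).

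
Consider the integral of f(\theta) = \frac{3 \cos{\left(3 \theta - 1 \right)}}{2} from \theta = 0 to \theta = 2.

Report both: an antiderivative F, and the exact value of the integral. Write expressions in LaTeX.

A candidate is checked by its d/d\theta: the result must match f(\theta).
F(\theta) = \frac{\sin{\left(3 \theta - 1 \right)}}{2} is an antiderivative of f.
Check: d/d\theta[\frac{\sin{\left(3 \theta - 1 \right)}}{2}] = \frac{3 \cos{\left(3 \theta - 1 \right)}}{2} = f(\theta).
F(2) = \frac{\sin{\left(5 \right)}}{2}; F(0) = - \frac{\sin{\left(1 \right)}}{2}.
Integral = F(2) - F(0) = \frac{\sin{\left(5 \right)}}{2} + \frac{\sin{\left(1 \right)}}{2}.

Antiderivative: F(\theta) = \frac{\sin{\left(3 \theta - 1 \right)}}{2}; value = \frac{\sin{\left(5 \right)}}{2} + \frac{\sin{\left(1 \right)}}{2}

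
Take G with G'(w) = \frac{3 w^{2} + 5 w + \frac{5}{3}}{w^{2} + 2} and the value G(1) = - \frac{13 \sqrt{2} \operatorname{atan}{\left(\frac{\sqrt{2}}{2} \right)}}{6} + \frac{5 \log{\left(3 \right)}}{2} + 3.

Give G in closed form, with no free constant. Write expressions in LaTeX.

Any candidate G(w) must reproduce the stated G'(w) exactly.
A general antiderivative is 3 w + \frac{5 \log{\left(w^{2} + 2 \right)}}{2} - \frac{13 \sqrt{2} \operatorname{atan}{\left(\frac{\sqrt{2} w}{2} \right)}}{6} + C.
The condition gives C = - \frac{13 \sqrt{2} \operatorname{atan}{\left(\frac{\sqrt{2}}{2} \right)}}{6} + \frac{5 \log{\left(3 \right)}}{2} + 3 - (- \frac{13 \sqrt{2} \operatorname{atan}{\left(\frac{\sqrt{2}}{2} \right)}}{6} + \frac{5 \log{\left(3 \right)}}{2} + 3) = 0.
So G(w) = 3 w + \frac{5 \log{\left(w^{2} + 2 \right)}}{2} - \frac{13 \sqrt{2} \operatorname{atan}{\left(\frac{\sqrt{2} w}{2} \right)}}{6}.
Check: d/dw[3 w + \frac{5 \log{\left(w^{2} + 2 \right)}}{2} - \frac{13 \sqrt{2} \operatorname{atan}{\left(\frac{\sqrt{2} w}{2} \right)}}{6}] = \frac{9 w^{2} + 15 w + 5}{3 w^{2} + 6}, which equals G'(w).

G(w) = 3 w + \frac{5 \log{\left(w^{2} + 2 \right)}}{2} - \frac{13 \sqrt{2} \operatorname{atan}{\left(\frac{\sqrt{2} w}{2} \right)}}{6}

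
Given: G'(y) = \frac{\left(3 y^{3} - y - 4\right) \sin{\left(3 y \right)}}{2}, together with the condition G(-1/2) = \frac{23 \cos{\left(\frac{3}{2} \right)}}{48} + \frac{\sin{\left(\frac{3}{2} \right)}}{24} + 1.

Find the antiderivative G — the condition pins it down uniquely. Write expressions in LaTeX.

G(y) = \frac{- 3 y^{3} \cos{\left(3 y \right)} + 3 y^{2} \sin{\left(3 y \right)} + 3 y \cos{\left(3 y \right)} - \sin{\left(3 y \right)} + 4 \cos{\left(3 y \right)} + 6}{6}

A candidate passes only if d/dy[G] lands on the given G'(y) exactly.
A general antiderivative is - \frac{y^{3} \cos{\left(3 y \right)}}{2} + \frac{y^{2} \sin{\left(3 y \right)}}{2} + \frac{y \cos{\left(3 y \right)}}{2} - \frac{\sin{\left(3 y \right)}}{6} + \frac{2 \cos{\left(3 y \right)}}{3} + C.
The condition gives C = \frac{23 \cos{\left(\frac{3}{2} \right)}}{48} + \frac{\sin{\left(\frac{3}{2} \right)}}{24} + 1 - (\frac{23 \cos{\left(\frac{3}{2} \right)}}{48} + \frac{\sin{\left(\frac{3}{2} \right)}}{24}) = 1.
So G(y) = \frac{- 3 y^{3} \cos{\left(3 y \right)} + 3 y^{2} \sin{\left(3 y \right)} + 3 y \cos{\left(3 y \right)} - \sin{\left(3 y \right)} + 4 \cos{\left(3 y \right)} + 6}{6}.
Check: d/dy[\frac{- 3 y^{3} \cos{\left(3 y \right)} + 3 y^{2} \sin{\left(3 y \right)} + 3 y \cos{\left(3 y \right)} - \sin{\left(3 y \right)} + 4 \cos{\left(3 y \right)} + 6}{6}] = \frac{3 y^{3} \sin{\left(3 y \right)}}{2} - \frac{y \sin{\left(3 y \right)}}{2} - 2 \sin{\left(3 y \right)}, which equals G'(y).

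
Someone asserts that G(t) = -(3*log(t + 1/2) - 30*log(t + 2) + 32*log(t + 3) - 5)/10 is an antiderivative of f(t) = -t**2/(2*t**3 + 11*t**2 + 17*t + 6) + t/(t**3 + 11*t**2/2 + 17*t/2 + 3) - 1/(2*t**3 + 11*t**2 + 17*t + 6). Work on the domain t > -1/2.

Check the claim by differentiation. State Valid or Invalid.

d/dt[G] = (-t**2 + 2*t - 1)/(2*t**3 + 11*t**2 + 17*t + 6)
This equals f(t) exactly, so the claim holds.

Valid. The derivative of G reproduces f.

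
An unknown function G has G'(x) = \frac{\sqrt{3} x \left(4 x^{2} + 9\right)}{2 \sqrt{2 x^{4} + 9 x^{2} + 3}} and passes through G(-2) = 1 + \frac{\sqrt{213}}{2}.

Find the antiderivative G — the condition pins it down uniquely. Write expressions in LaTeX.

G'(x) matches the chain-rule pattern g'(h)*h' with inner function h(x) = \frac{2 x^{4}}{3} + 3 x^{2} + 1; substituting u = h(x) collapses the integral.
A general antiderivative is \frac{3 \sqrt{\frac{2 x^{4}}{3} + 3 x^{2} + 1}}{2} + C.
The condition gives C = 1 + \frac{\sqrt{213}}{2} - (\frac{\sqrt{213}}{2}) = 1.
So G(x) = \frac{3 \sqrt{\frac{2 x^{4}}{3} + 3 x^{2} + 1}}{2} + 1.
Check: d/dx[\frac{3 \sqrt{\frac{2 x^{4}}{3} + 3 x^{2} + 1}}{2} + 1] = \frac{4 \sqrt{3} x^{3} + 9 \sqrt{3} x}{2 \sqrt{2 x^{4} + 9 x^{2} + 3}}, which equals G'(x).

G(x) = \frac{3 \sqrt{\frac{2 x^{4}}{3} + 3 x^{2} + 1}}{2} + 1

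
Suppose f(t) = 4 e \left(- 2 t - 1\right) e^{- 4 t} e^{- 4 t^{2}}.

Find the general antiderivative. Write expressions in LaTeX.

F(t) = e e^{- 4 t} e^{- 4 t^{2}} + C

f matches the chain-rule pattern g'(h)*h' with inner function h(t) = - 4 t^{2} - 4 t + 1; substituting u = h(t) collapses the integral.
Check: d/dt[e e^{- 4 t} e^{- 4 t^{2}}] = \left(- 8 e t - 4 e\right) e^{- 4 t} e^{- 4 t^{2}}, which equals f(t).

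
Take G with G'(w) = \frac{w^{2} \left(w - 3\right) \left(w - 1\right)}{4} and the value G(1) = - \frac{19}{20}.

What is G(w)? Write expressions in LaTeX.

Any candidate G(w) must reproduce the stated G'(w) exactly.
A general antiderivative is \frac{w^{5}}{20} - \frac{w^{4}}{4} + \frac{w^{3}}{4} + C.
The condition gives C = - \frac{19}{20} - (\frac{1}{20}) = -1.
So G(w) = \frac{w^{5}}{20} - \frac{w^{4}}{4} + \frac{w^{3}}{4} - 1.
Check: d/dw[\frac{w^{5}}{20} - \frac{w^{4}}{4} + \frac{w^{3}}{4} - 1] = \frac{w^{4}}{4} - w^{3} + \frac{3 w^{2}}{4}, which equals G'(w).

G(w) = \frac{w^{5}}{20} - \frac{w^{4}}{4} + \frac{w^{3}}{4} - 1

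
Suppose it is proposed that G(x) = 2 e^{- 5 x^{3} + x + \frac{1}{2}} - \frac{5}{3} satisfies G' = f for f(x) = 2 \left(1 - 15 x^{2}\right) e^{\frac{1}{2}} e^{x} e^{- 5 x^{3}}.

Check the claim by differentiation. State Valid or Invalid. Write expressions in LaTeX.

Valid - differentiating G returns exactly f.

d/dx[G] = - 30 x^{2} e^{\frac{1}{2}} e^{x} e^{- 5 x^{3}} + 2 e^{\frac{1}{2}} e^{x} e^{- 5 x^{3}}
This equals f(x) exactly, so the claim holds.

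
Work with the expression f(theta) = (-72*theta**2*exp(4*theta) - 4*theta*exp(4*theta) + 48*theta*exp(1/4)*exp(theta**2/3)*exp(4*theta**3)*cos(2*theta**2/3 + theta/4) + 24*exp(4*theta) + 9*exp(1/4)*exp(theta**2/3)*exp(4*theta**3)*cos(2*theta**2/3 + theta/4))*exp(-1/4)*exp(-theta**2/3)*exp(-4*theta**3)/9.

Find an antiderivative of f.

An antiderivative is F(theta) = 2*(exp(-1/4)*exp(4*theta)*exp(-theta**2/3)*exp(-4*theta**3) + 6*sin(2*theta**2/3 + theta/4))/3.

Any candidate F(theta) must reproduce f(theta) exactly when differentiated.
Check: d/dtheta[2*(exp(-1/4)*exp(4*theta)*exp(-theta**2/3)*exp(-4*theta**3) + 6*sin(2*theta**2/3 + theta/4))/3] = (-72*theta**2*exp(4*theta) - 4*theta*exp(4*theta) + 48*theta*exp(1/4)*exp(theta**2/3)*exp(4*theta**3)*cos(2*theta**2/3 + theta/4) + 24*exp(4*theta) + 9*exp(1/4)*exp(theta**2/3)*exp(4*theta**3)*cos(2*theta**2/3 + theta/4))*exp(-1/4)*exp(-theta**2/3)*exp(-4*theta**3)/9 = f(theta).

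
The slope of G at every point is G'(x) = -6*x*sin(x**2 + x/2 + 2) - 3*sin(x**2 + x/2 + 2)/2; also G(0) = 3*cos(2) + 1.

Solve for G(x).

G'(x) matches the chain-rule pattern g'(h)*h' with inner function h(x) = x**2 + x/2 + 2; substituting u = h(x) collapses the integral.
A general antiderivative is 3*cos(x**2 + x/2 + 2) + C.
The condition gives C = 3*cos(2) + 1 - (3*cos(2)) = 1.
So G(x) = 3*cos(x**2 + x/2 + 2) + 1.
Check: d/dx[3*cos(x**2 + x/2 + 2) + 1] = -6*x*sin(x**2 + x/2 + 2) - 3*sin(x**2 + x/2 + 2)/2 = G'(x).

G(x) = 3*cos(x**2 + x/2 + 2) + 1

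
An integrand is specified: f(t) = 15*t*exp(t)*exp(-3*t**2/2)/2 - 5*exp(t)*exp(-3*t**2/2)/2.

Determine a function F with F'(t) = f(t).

f matches the chain-rule pattern g'(h)*h' with inner function h(t) = -3*t**2/2 + t; substituting u = h(t) collapses the integral.
Check: d/dt[-5*exp(-3*t**2/2 + t)/2] = 15*t*exp(t)*exp(-3*t**2/2)/2 - 5*exp(t)*exp(-3*t**2/2)/2 = f(t).

An antiderivative is F(t) = -5*exp(-3*t**2/2 + t)/2.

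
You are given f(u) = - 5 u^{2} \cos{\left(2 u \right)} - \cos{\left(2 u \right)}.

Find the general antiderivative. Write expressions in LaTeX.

F(u) = - \frac{5 u^{2} \sin{\left(2 u \right)}}{2} - \frac{5 u \cos{\left(2 u \right)}}{2} + \frac{3 \sin{\left(2 u \right)}}{4} + C

The integrand splits into summands that can be handled one at a time.
Check: d/du[- \frac{5 u^{2} \sin{\left(2 u \right)}}{2} - \frac{5 u \cos{\left(2 u \right)}}{2} + \frac{3 \sin{\left(2 u \right)}}{4}] = - 5 u^{2} \cos{\left(2 u \right)} - \cos{\left(2 u \right)} = f(u).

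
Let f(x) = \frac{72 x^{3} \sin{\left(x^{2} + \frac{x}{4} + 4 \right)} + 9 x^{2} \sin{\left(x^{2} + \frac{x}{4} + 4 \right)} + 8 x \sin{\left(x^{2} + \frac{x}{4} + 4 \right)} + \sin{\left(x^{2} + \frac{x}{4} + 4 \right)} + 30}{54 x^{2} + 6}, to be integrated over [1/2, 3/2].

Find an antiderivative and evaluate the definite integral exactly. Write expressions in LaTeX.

Check any antiderivative F(x) by computing F'(x) and comparing it with f(x).
F(x) = - \frac{2 \cos{\left(x^{2} + \frac{x}{4} + 4 \right)}}{3} + \frac{5 \operatorname{atan}{\left(3 x \right)}}{3} is an antiderivative of f.
Check: d/dx[- \frac{2 \cos{\left(x^{2} + \frac{x}{4} + 4 \right)}}{3} + \frac{5 \operatorname{atan}{\left(3 x \right)}}{3}] = \frac{72 x^{3} \sin{\left(x^{2} + \frac{x}{4} + 4 \right)} + 9 x^{2} \sin{\left(x^{2} + \frac{x}{4} + 4 \right)} + 8 x \sin{\left(x^{2} + \frac{x}{4} + 4 \right)} + \sin{\left(x^{2} + \frac{x}{4} + 4 \right)} + 30}{54 x^{2} + 6} = f(x).
F(3/2) = - \frac{2 \cos{\left(\frac{53}{8} \right)}}{3} + \frac{5 \operatorname{atan}{\left(\frac{9}{2} \right)}}{3}; F(1/2) = - \frac{2 \cos{\left(\frac{35}{8} \right)}}{3} + \frac{5 \operatorname{atan}{\left(\frac{3}{2} \right)}}{3}.
Integral = F(3/2) - F(1/2) = - \frac{5 \operatorname{atan}{\left(\frac{3}{2} \right)}}{3} - \frac{2 \cos{\left(\frac{53}{8} \right)}}{3} + \frac{2 \cos{\left(\frac{35}{8} \right)}}{3} + \frac{5 \operatorname{atan}{\left(\frac{9}{2} \right)}}{3}.

Antiderivative: F(x) = - \frac{2 \cos{\left(x^{2} + \frac{x}{4} + 4 \right)}}{3} + \frac{5 \operatorname{atan}{\left(3 x \right)}}{3}; value = - \frac{5 \operatorname{atan}{\left(\frac{3}{2} \right)}}{3} - \frac{2 \cos{\left(\frac{53}{8} \right)}}{3} + \frac{2 \cos{\left(\frac{35}{8} \right)}}{3} + \frac{5 \operatorname{atan}{\left(\frac{9}{2} \right)}}{3}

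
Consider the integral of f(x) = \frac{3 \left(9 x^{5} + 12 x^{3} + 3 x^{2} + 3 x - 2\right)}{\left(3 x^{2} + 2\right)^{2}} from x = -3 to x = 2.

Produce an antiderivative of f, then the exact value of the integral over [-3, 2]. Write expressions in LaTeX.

A first test for any F(x): its x-derivative must equal f(x) identically.
F(x) = \frac{9 x^{4} + 6 x^{2} - 6 x + 1}{6 x^{2} + 4} is an antiderivative of f.
Check: d/dx[\frac{9 x^{4} + 6 x^{2} - 6 x + 1}{6 x^{2} + 4}] = \frac{27 x^{5} + 36 x^{3} + 9 x^{2} + 9 x - 6}{9 x^{4} + 12 x^{2} + 4}, which equals f(x).
F(2) = \frac{157}{28}; F(-3) = \frac{401}{29}.
Integral = F(2) - F(-3) = - \frac{6675}{812}.

Antiderivative: F(x) = \frac{9 x^{4} + 6 x^{2} - 6 x + 1}{6 x^{2} + 4}; value = - \frac{6675}{812}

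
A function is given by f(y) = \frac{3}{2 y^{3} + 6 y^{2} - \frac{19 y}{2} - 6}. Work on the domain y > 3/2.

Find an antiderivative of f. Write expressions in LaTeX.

An antiderivative is F(y) = - \frac{3 \left(- 7 \log{\left(y - \frac{3}{2} \right)} + 11 \log{\left(y + \frac{1}{2} \right)} - 4 \log{\left(y + 4 \right)}\right)}{154}.

The denominator factors as \left(y + 4\right) \left(2 y - 3\right) \left(2 y + 1\right); partial fractions split f into directly integrable pieces: - \frac{3}{7 \left(2 y + 1\right)} + \frac{3}{11 \left(2 y - 3\right)} + \frac{6}{77 \left(y + 4\right)}.
Check: d/dy[- \frac{3 \left(- 7 \log{\left(y - \frac{3}{2} \right)} + 11 \log{\left(y + \frac{1}{2} \right)} - 4 \log{\left(y + 4 \right)}\right)}{154}] = \frac{6}{4 y^{3} + 12 y^{2} - 19 y - 12}, which equals f(y).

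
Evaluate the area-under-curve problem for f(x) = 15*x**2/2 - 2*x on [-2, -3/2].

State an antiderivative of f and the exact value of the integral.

Integrate term by term and add the pieces.
F(x) = 5*x**3/2 - x**2 is an antiderivative of f.
Check: d/dx[5*x**3/2 - x**2] = 15*x**2/2 - 2*x = f(x).
F(-3/2) = -171/16; F(-2) = -24.
Integral = F(-3/2) - F(-2) = 213/16.

Antiderivative: F(x) = 5*x**3/2 - x**2; value = 213/16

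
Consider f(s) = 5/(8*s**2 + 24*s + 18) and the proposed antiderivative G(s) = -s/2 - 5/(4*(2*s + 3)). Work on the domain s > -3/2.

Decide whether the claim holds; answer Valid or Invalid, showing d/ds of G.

d/ds[G] = (-2*s**2 - 6*s - 2)/(4*s**2 + 12*s + 9)
d/ds[G] - f(s) = -1/2 != 0.

Invalid: d/ds[G] - f = -1/2, which is not 0.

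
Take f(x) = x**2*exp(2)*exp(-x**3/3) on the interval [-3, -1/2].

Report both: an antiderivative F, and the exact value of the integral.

Antiderivative: F(x) = -exp(2)*exp(-x**3/3); value = -exp(49/24) + exp(11)

f matches the chain-rule pattern g'(h)*h' with inner function h(x) = 2 - x**3/3; substituting u = h(x) collapses the integral.
F(x) = -exp(2)*exp(-x**3/3) is an antiderivative of f.
Check: d/dx[-exp(2)*exp(-x**3/3)] = x**2*exp(2)*exp(-x**3/3) = f(x).
F(-1/2) = -exp(49/24); F(-3) = -exp(11).
Integral = F(-1/2) - F(-3) = -exp(49/24) + exp(11).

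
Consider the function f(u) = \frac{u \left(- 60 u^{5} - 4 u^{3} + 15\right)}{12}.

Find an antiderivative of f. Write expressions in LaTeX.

An antiderivative is F(u) = \frac{u^{2} \left(- 600 u^{5} - 56 u^{3} + 525\right)}{840}.

Differentiate the proposed F(u) back; it has to land on f(u) exactly.
Check: d/du[\frac{u^{2} \left(- 600 u^{5} - 56 u^{3} + 525\right)}{840}] = - 5 u^{6} - \frac{u^{4}}{3} + \frac{5 u}{4}, which equals f(u).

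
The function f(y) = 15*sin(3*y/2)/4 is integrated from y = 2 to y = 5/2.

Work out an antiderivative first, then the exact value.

A candidate is checked by its d/dy: the result must match f(y).
F(y) = -5*cos(3*y/2)/2 is an antiderivative of f.
Check: d/dy[-5*cos(3*y/2)/2] = 15*sin(3*y/2)/4 = f(y).
F(5/2) = -5*cos(15/4)/2; F(2) = -5*cos(3)/2.
Integral = F(5/2) - F(2) = 5*cos(3)/2 - 5*cos(15/4)/2.

Antiderivative: F(y) = -5*cos(3*y/2)/2; value = 5*cos(3)/2 - 5*cos(15/4)/2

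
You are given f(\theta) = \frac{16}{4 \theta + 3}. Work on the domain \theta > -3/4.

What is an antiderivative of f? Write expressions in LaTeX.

An antiderivative is F(\theta) = 4 \log{\left(2 \theta + \frac{3}{2} \right)}.

Differentiate the proposed F(\theta) back; it has to land on f(\theta) exactly.
Check: d/d\theta[4 \log{\left(2 \theta + \frac{3}{2} \right)}] = \frac{16}{4 \theta + 3} = f(\theta).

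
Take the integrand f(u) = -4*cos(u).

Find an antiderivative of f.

An antiderivative is F(u) = -4*sin(u).

A first test for any F(u): its u-derivative must equal f(u) identically.
Check: d/du[-4*sin(u)] = -4*cos(u) = f(u).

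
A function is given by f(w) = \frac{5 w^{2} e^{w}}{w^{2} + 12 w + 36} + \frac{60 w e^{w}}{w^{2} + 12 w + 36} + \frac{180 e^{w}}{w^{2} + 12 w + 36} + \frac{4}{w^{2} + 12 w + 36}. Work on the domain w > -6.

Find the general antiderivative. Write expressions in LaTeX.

The integrand splits into summands that can be handled one at a time.
Check: d/dw[5 e^{w} - \frac{4}{w + 6}] = \frac{5 w^{2} e^{w} + 60 w e^{w} + 180 e^{w} + 4}{w^{2} + 12 w + 36}, which equals f(w).

F(w) = 5 e^{w} - \frac{4}{w + 6} + C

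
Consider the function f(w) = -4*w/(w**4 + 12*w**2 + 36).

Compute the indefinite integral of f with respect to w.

F(w) = 2/(w**2 + 6) + C

f matches the chain-rule pattern g'(h)*h' with inner function h(w) = w**2/2 + 3; substituting u = h(w) collapses the integral.
Check: d/dw[2/(w**2 + 6)] = -4*w/(w**4 + 12*w**2 + 36) = f(w).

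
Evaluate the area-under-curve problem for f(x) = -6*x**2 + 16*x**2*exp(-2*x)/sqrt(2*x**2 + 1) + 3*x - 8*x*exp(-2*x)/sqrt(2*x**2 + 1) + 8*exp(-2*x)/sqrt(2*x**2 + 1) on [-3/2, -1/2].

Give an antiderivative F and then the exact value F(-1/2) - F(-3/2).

Integrate term by term and add the pieces.
F(x) = (-4*x**3*exp(2*x) + 3*x**2*exp(2*x) - 8*sqrt(2*x**2 + 1) + exp(2*x))*exp(-2*x)/2 is an antiderivative of f.
Check: d/dx[(-4*x**3*exp(2*x) + 3*x**2*exp(2*x) - 8*sqrt(2*x**2 + 1) + exp(2*x))*exp(-2*x)/2] = (-6*x**2*sqrt(2*x**2 + 1)*exp(2*x) + 16*x**2 + 3*x*sqrt(2*x**2 + 1)*exp(2*x) - 8*x + 8)*exp(-2*x)/sqrt(2*x**2 + 1), which equals f(x).
F(-1/2) = -2*sqrt(6)*exp(1) + 9/8; F(-3/2) = -2*sqrt(22)*exp(3) + 85/8.
Integral = F(-1/2) - F(-3/2) = -2*sqrt(6)*exp(1) - 19/2 + 2*sqrt(22)*exp(3).

Antiderivative: F(x) = (-4*x**3*exp(2*x) + 3*x**2*exp(2*x) - 8*sqrt(2*x**2 + 1) + exp(2*x))*exp(-2*x)/2; value = -2*sqrt(6)*exp(1) - 19/2 + 2*sqrt(22)*exp(3)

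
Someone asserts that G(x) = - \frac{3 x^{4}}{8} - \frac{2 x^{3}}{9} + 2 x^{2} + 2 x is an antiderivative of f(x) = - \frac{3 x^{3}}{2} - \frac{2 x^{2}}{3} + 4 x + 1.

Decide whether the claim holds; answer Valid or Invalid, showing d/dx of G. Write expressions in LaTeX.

Invalid: d/dx[G] - f = 1, which is not 0.

d/dx[G] = - \frac{3 x^{3}}{2} - \frac{2 x^{2}}{3} + 4 x + 2
d/dx[G] - f(x) = 1 != 0.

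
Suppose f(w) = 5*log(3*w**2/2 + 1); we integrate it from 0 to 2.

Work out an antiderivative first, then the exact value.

Antiderivative: F(w) = 5*w*log(3*w**2/2 + 1) - 10*w + 10*sqrt(6)*atan(sqrt(6)*w/2)/3; value = -20 + 10*sqrt(6)*atan(sqrt(6))/3 + 10*log(7)

Check any antiderivative F(w) by computing F'(w) and comparing it with f(w).
F(w) = 5*w*log(3*w**2/2 + 1) - 10*w + 10*sqrt(6)*atan(sqrt(6)*w/2)/3 is an antiderivative of f.
Check: d/dw[5*w*log(3*w**2/2 + 1) - 10*w + 10*sqrt(6)*atan(sqrt(6)*w/2)/3] = 5*log(3*w**2/2 + 1) = f(w).
F(2) = -20 + 10*sqrt(6)*atan(sqrt(6))/3 + 10*log(7); F(0) = 0.
Integral = F(2) - F(0) = -20 + 10*sqrt(6)*atan(sqrt(6))/3 + 10*log(7).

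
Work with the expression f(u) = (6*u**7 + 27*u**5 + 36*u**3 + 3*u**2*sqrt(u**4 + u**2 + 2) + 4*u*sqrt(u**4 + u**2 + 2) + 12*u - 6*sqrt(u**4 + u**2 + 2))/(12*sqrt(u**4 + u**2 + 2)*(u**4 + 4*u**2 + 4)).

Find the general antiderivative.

F(u) = (3*u**2*sqrt(u**4 + u**2 + 2) - 3*u + 6*sqrt(u**4 + u**2 + 2) - 2)/(12*u**2 + 24) + C

Whatever form F(u) takes, F'(u) = f(u) is non-negotiable.
Check: d/du[(3*u**2*sqrt(u**4 + u**2 + 2) - 3*u + 6*sqrt(u**4 + u**2 + 2) - 2)/(12*u**2 + 24)] = (6*u**7 + 27*u**5 + 36*u**3 + 3*u**2*sqrt(u**4 + u**2 + 2) + 4*u*sqrt(u**4 + u**2 + 2) + 12*u - 6*sqrt(u**4 + u**2 + 2))/(12*u**4*sqrt(u**4 + u**2 + 2) + 48*u**2*sqrt(u**4 + u**2 + 2) + 48*sqrt(u**4 + u**2 + 2)), which equals f(u).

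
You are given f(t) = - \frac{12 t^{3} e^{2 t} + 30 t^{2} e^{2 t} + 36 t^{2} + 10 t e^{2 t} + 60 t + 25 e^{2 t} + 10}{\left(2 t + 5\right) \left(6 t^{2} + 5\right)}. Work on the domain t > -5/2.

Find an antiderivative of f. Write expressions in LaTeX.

Whatever form F(t) takes, F'(t) = f(t) is non-negotiable.
Check: d/dt[- \frac{e^{2 t} + 2 \log{\left(t + \frac{5}{2} \right)} + 2 \log{\left(2 t^{2} + \frac{5}{3} \right)}}{2}] = \frac{- 12 t^{3} e^{2 t} - 30 t^{2} e^{2 t} - 36 t^{2} - 10 t e^{2 t} - 60 t - 25 e^{2 t} - 10}{12 t^{3} + 30 t^{2} + 10 t + 25}, which equals f(t).

An antiderivative is F(t) = - \frac{e^{2 t} + 2 \log{\left(t + \frac{5}{2} \right)} + 2 \log{\left(2 t^{2} + \frac{5}{3} \right)}}{2}.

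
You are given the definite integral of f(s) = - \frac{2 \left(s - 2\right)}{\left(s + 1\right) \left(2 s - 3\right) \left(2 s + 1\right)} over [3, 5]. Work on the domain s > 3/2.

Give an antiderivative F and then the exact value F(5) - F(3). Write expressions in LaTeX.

Factor the denominator (\left(s + 1\right) \left(2 s - 3\right) \left(2 s + 1\right)) and decompose: f = - \frac{5}{2 \left(2 s + 1\right)} + \frac{1}{10 \left(2 s - 3\right)} + \frac{6}{5 \left(s + 1\right)}; each piece integrates to a log, atan, or power term.
F(s) = \frac{\log{\left(s - \frac{3}{2} \right)}}{20} - \frac{5 \log{\left(s + \frac{1}{2} \right)}}{4} + \frac{6 \log{\left(s + 1 \right)}}{5} is an antiderivative of f.
Check: d/ds[\frac{\log{\left(s - \frac{3}{2} \right)}}{20} - \frac{5 \log{\left(s + \frac{1}{2} \right)}}{4} + \frac{6 \log{\left(s + 1 \right)}}{5}] = \frac{4 - 2 s}{4 s^{3} - 7 s - 3}, which equals f(s).
F(5) = - \frac{5 \log{\left(\frac{11}{2} \right)}}{4} + \frac{\log{\left(\frac{7}{2} \right)}}{20} + \frac{6 \log{\left(6 \right)}}{5}; F(3) = - \frac{5 \log{\left(\frac{7}{2} \right)}}{4} + \frac{\log{\left(\frac{3}{2} \right)}}{20} + \frac{6 \log{\left(4 \right)}}{5}.
Integral = F(5) - F(3) = - \frac{5 \log{\left(\frac{11}{2} \right)}}{4} - \frac{6 \log{\left(4 \right)}}{5} - \frac{\log{\left(\frac{3}{2} \right)}}{20} + \frac{13 \log{\left(\frac{7}{2} \right)}}{10} + \frac{6 \log{\left(6 \right)}}{5}.

Antiderivative: F(s) = \frac{\log{\left(s - \frac{3}{2} \right)}}{20} - \frac{5 \log{\left(s + \frac{1}{2} \right)}}{4} + \frac{6 \log{\left(s + 1 \right)}}{5}; value = - \frac{5 \log{\left(\frac{11}{2} \right)}}{4} - \frac{6 \log{\left(4 \right)}}{5} - \frac{\log{\left(\frac{3}{2} \right)}}{20} + \frac{13 \log{\left(\frac{7}{2} \right)}}{10} + \frac{6 \log{\left(6 \right)}}{5}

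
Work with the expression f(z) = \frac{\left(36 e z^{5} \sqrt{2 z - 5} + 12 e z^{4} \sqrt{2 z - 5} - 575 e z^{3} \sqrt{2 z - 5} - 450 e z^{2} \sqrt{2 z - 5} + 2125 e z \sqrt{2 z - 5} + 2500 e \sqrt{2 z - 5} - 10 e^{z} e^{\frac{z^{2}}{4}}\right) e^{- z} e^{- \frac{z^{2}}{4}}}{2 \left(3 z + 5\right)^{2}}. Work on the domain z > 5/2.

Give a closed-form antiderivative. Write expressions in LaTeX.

Whatever form F(z) takes, F'(z) = f(z) is non-negotiable.
Check: d/dz[\frac{- 36 z^{3} \sqrt{2 z - 5} + 120 z^{2} \sqrt{2 z - 5} + 75 z \sqrt{2 z - 5} - 375 \sqrt{2 z - 5} + \frac{5 e^{z} e^{\frac{z^{2}}{4}}}{e}}{\frac{9 z e^{z} e^{\frac{z^{2}}{4}}}{e} + \frac{15 e^{z} e^{\frac{z^{2}}{4}}}{e}}] = \frac{72 e z^{6} - 156 e z^{5} - 1210 e z^{4} + 1975 e z^{3} + 6500 e z^{2} - 5625 e z - 10 \sqrt{2 z - 5} e^{z} e^{\frac{z^{2}}{4}} - 12500 e}{18 z^{2} \sqrt{2 z - 5} e^{z} e^{\frac{z^{2}}{4}} + 60 z \sqrt{2 z - 5} e^{z} e^{\frac{z^{2}}{4}} + 50 \sqrt{2 z - 5} e^{z} e^{\frac{z^{2}}{4}}}, which equals f(z).

An antiderivative is F(z) = \frac{- 36 z^{3} \sqrt{2 z - 5} + 120 z^{2} \sqrt{2 z - 5} + 75 z \sqrt{2 z - 5} - 375 \sqrt{2 z - 5} + \frac{5 e^{z} e^{\frac{z^{2}}{4}}}{e}}{\frac{9 z e^{z} e^{\frac{z^{2}}{4}}}{e} + \frac{15 e^{z} e^{\frac{z^{2}}{4}}}{e}}.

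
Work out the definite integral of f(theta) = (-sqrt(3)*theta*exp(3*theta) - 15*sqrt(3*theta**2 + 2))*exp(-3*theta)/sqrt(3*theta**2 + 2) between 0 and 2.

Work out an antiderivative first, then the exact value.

Antiderivative: F(theta) = -sqrt(theta**2 + 2/3) + 5*exp(-3*theta); value = -5 - sqrt(42)/3 + 5*exp(-6) + sqrt(6)/3

Recover f(theta) by differentiating a candidate F(theta); any mismatch rules it out.
F(theta) = -sqrt(theta**2 + 2/3) + 5*exp(-3*theta) is an antiderivative of f.
Check: d/dtheta[-sqrt(theta**2 + 2/3) + 5*exp(-3*theta)] = (-sqrt(3)*theta*exp(3*theta) - 15*sqrt(3*theta**2 + 2))*exp(-3*theta)/sqrt(3*theta**2 + 2) = f(theta).
F(2) = -sqrt(42)/3 + 5*exp(-6); F(0) = 5 - sqrt(6)/3.
Integral = F(2) - F(0) = -5 - sqrt(42)/3 + 5*exp(-6) + sqrt(6)/3.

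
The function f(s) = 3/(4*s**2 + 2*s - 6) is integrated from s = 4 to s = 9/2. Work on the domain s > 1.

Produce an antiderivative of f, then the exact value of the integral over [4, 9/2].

Antiderivative: F(s) = -3*(-log(s - 1) + log(s + 3/2))/10; value = -3*log(6)/10 - 3*log(3)/10 + 3*log(7/2)/10 + 3*log(11/2)/10

The denominator factors as 2*(s - 1)*(2*s + 3); partial fractions split f into directly integrable pieces: -3/(5*(2*s + 3)) + 3/(10*(s - 1)).
F(s) = -3*(-log(s - 1) + log(s + 3/2))/10 is an antiderivative of f.
Check: d/ds[-3*(-log(s - 1) + log(s + 3/2))/10] = 3/(4*s**2 + 2*s - 6) = f(s).
F(9/2) = -3*log(6)/10 + 3*log(7/2)/10; F(4) = -3*log(11/2)/10 + 3*log(3)/10.
Integral = F(9/2) - F(4) = -3*log(6)/10 - 3*log(3)/10 + 3*log(7/2)/10 + 3*log(11/2)/10.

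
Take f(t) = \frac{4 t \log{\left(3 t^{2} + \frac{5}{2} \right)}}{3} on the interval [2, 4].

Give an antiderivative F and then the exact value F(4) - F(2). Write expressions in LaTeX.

Antiderivative: F(t) = \frac{6 t^{2} \log{\left(3 t^{2} + \frac{5}{2} \right)} - 6 t^{2} + 5 \log{\left(6 t^{2} + 5 \right)}}{9}; value = -8 - \frac{8 \log{\left(\frac{29}{2} \right)}}{3} - \frac{5 \log{\left(29 \right)}}{9} + \frac{5 \log{\left(101 \right)}}{9} + \frac{32 \log{\left(\frac{101}{2} \right)}}{3}

A candidate is checked by its d/dt: the result must match f(t).
F(t) = \frac{6 t^{2} \log{\left(3 t^{2} + \frac{5}{2} \right)} - 6 t^{2} + 5 \log{\left(6 t^{2} + 5 \right)}}{9} is an antiderivative of f.
Check: d/dt[\frac{6 t^{2} \log{\left(3 t^{2} + \frac{5}{2} \right)} - 6 t^{2} + 5 \log{\left(6 t^{2} + 5 \right)}}{9}] = \frac{4 t \log{\left(3 t^{2} + \frac{5}{2} \right)}}{3} = f(t).
F(4) = - \frac{32}{3} + \frac{5 \log{\left(101 \right)}}{9} + \frac{32 \log{\left(\frac{101}{2} \right)}}{3}; F(2) = - \frac{8}{3} + \frac{5 \log{\left(29 \right)}}{9} + \frac{8 \log{\left(\frac{29}{2} \right)}}{3}.
Integral = F(4) - F(2) = -8 - \frac{8 \log{\left(\frac{29}{2} \right)}}{3} - \frac{5 \log{\left(29 \right)}}{9} + \frac{5 \log{\left(101 \right)}}{9} + \frac{32 \log{\left(\frac{101}{2} \right)}}{3}.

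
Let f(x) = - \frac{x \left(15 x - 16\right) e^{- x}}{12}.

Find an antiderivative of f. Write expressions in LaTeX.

An antiderivative is F(x) = \frac{\left(15 x^{2} + 14 x + 14\right) e^{- x}}{12}.

Recognize the product-rule pattern: f = u'v + uv' with u = \frac{5 x^{2}}{4} + \frac{7 x}{6} + \frac{7}{6}, v = e^{- x}, so integration by parts undoes it.
Check: d/dx[\frac{\left(15 x^{2} + 14 x + 14\right) e^{- x}}{12}] = \frac{\left(- 15 x^{2} + 16 x\right) e^{- x}}{12}, which equals f(x).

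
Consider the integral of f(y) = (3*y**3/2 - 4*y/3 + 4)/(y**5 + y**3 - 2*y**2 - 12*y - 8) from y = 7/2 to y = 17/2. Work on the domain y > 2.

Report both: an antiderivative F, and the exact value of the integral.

Factor the denominator (6*(y - 2)*(y + 1)**2*(y**2 + 4)) and decompose: f = 2*(8*y + 37)/(75*(y**2 + 4)) - 269/(675*(y + 1)) - 23/(90*(y + 1)**2) + 5/(27*(y - 2)); each piece integrates to a log, atan, or power term.
F(y) = (250*(y + 1)*log(y - 2) - 538*(y + 1)*log(y + 1) + 144*(y + 1)*log(y**2 + 4) + 666*(y + 1)*atan(y/2) + 345)/(1350*(y + 1)) is an antiderivative of f.
Check: d/dy[(250*(y + 1)*log(y - 2) - 538*(y + 1)*log(y + 1) + 144*(y + 1)*log(y**2 + 4) + 666*(y + 1)*atan(y/2) + 345)/(1350*(y + 1))] = (9*y**3 - 8*y + 24)/(6*y**5 + 6*y**3 - 12*y**2 - 72*y - 48), which equals f(y).
F(17/2) = -269*log(19/2)/675 + 23/855 + 5*log(13/2)/27 + 8*log(305/4)/75 + 37*atan(17/4)/75; F(7/2) = -269*log(9/2)/675 + 23/405 + 5*log(3/2)/27 + 8*log(65/4)/75 + 37*atan(7/4)/75.
Integral = F(17/2) - F(7/2) = -269*log(19/2)/675 - 37*atan(7/4)/75 - 8*log(65/4)/75 - 5*log(3/2)/27 - 46/1539 + 5*log(13/2)/27 + 8*log(305/4)/75 + 269*log(9/2)/675 + 37*atan(17/4)/75.

Antiderivative: F(y) = (250*(y + 1)*log(y - 2) - 538*(y + 1)*log(y + 1) + 144*(y + 1)*log(y**2 + 4) + 666*(y + 1)*atan(y/2) + 345)/(1350*(y + 1)); value = -269*log(19/2)/675 - 37*atan(7/4)/75 - 8*log(65/4)/75 - 5*log(3/2)/27 - 46/1539 + 5*log(13/2)/27 + 8*log(305/4)/75 + 269*log(9/2)/675 + 37*atan(17/4)/75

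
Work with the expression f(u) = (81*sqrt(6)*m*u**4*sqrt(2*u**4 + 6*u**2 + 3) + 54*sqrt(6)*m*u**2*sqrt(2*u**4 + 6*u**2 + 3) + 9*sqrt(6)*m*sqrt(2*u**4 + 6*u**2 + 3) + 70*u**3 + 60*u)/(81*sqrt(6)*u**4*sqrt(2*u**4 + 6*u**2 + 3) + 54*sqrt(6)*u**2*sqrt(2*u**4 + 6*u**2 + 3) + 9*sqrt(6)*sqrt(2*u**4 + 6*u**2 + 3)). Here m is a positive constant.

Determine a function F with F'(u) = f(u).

Any candidate F(u) must reproduce f(u) exactly when differentiated.
Check: d/du[(27*sqrt(6)*m*u**3 + 9*sqrt(6)*m*u - 5*sqrt(2*u**4 + 6*u**2 + 3))/(27*sqrt(6)*u**2 + 9*sqrt(6))] = (243*m*u**4*sqrt(2*u**4 + 6*u**2 + 3) + 162*m*u**2*sqrt(2*u**4 + 6*u**2 + 3) + 27*m*sqrt(2*u**4 + 6*u**2 + 3) + 35*sqrt(6)*u**3 + 30*sqrt(6)*u)/(243*u**4*sqrt(2*u**4 + 6*u**2 + 3) + 162*u**2*sqrt(2*u**4 + 6*u**2 + 3) + 27*sqrt(2*u**4 + 6*u**2 + 3)), which equals f(u).

An antiderivative is F(u) = (27*sqrt(6)*m*u**3 + 9*sqrt(6)*m*u - 5*sqrt(2*u**4 + 6*u**2 + 3))/(27*sqrt(6)*u**2 + 9*sqrt(6)).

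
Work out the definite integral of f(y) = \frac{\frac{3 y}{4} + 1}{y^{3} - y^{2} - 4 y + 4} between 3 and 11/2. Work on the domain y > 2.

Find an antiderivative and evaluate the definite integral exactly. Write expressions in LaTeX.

The denominator factors as 4 \left(y - 2\right) \left(y - 1\right) \left(y + 2\right); partial fractions split f into directly integrable pieces: - \frac{1}{24 \left(y + 2\right)} - \frac{7}{12 \left(y - 1\right)} + \frac{5}{8 \left(y - 2\right)}.
F(y) = \frac{5 \log{\left(y - 2 \right)}}{8} - \frac{7 \log{\left(y - 1 \right)}}{12} - \frac{\log{\left(y + 2 \right)}}{24} is an antiderivative of f.
Check: d/dy[\frac{5 \log{\left(y - 2 \right)}}{8} - \frac{7 \log{\left(y - 1 \right)}}{12} - \frac{\log{\left(y + 2 \right)}}{24}] = \frac{3 y + 4}{4 y^{3} - 4 y^{2} - 16 y + 16}, which equals f(y).
F(11/2) = - \frac{7 \log{\left(\frac{9}{2} \right)}}{12} - \frac{\log{\left(\frac{15}{2} \right)}}{24} + \frac{5 \log{\left(\frac{7}{2} \right)}}{8}; F(3) = - \frac{7 \log{\left(2 \right)}}{12} - \frac{\log{\left(5 \right)}}{24}.
Integral = F(11/2) - F(3) = - \frac{7 \log{\left(\frac{9}{2} \right)}}{12} - \frac{\log{\left(\frac{15}{2} \right)}}{24} + \frac{\log{\left(5 \right)}}{24} + \frac{7 \log{\left(2 \right)}}{12} + \frac{5 \log{\left(\frac{7}{2} \right)}}{8}.

Antiderivative: F(y) = \frac{5 \log{\left(y - 2 \right)}}{8} - \frac{7 \log{\left(y - 1 \right)}}{12} - \frac{\log{\left(y + 2 \right)}}{24}; value = - \frac{7 \log{\left(\frac{9}{2} \right)}}{12} - \frac{\log{\left(\frac{15}{2} \right)}}{24} + \frac{\log{\left(5 \right)}}{24} + \frac{7 \log{\left(2 \right)}}{12} + \frac{5 \log{\left(\frac{7}{2} \right)}}{8}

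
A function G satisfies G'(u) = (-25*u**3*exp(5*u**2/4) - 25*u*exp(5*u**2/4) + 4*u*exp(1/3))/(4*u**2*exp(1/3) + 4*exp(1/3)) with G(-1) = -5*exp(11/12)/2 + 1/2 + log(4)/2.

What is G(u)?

G(u) = -5*exp(-1/3)*exp(5*u**2/4)/2 + log(2*u**2 + 2)/2 + 1/2

Whatever form G(u) takes, its d/du must return the stated G'(u).
A general antiderivative is -5*exp(5*u**2/4 - 1/3)/2 + log(2*u**2 + 2)/2 + C.
The condition gives C = -5*exp(11/12)/2 + 1/2 + log(4)/2 - (-5*exp(11/12)/2 + log(4)/2) = 1/2.
So G(u) = -5*exp(-1/3)*exp(5*u**2/4)/2 + log(2*u**2 + 2)/2 + 1/2.
Check: d/du[-5*exp(-1/3)*exp(5*u**2/4)/2 + log(2*u**2 + 2)/2 + 1/2] = (-25*u**3*exp(5*u**2/4) - 25*u*exp(5*u**2/4) + 4*u*exp(1/3))/(4*u**2*exp(1/3) + 4*exp(1/3)) = G'(u).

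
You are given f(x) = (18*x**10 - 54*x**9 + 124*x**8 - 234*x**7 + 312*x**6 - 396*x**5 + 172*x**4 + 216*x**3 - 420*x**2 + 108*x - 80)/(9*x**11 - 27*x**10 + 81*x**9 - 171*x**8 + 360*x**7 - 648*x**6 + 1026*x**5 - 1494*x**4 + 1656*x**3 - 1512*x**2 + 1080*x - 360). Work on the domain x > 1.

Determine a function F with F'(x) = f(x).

A candidate is checked by its d/dx: the result must match f(x).
Check: d/dx[(9*x**4*log(x**4/2 + x**2 + 5) - 18*x**3*log(x**4/2 + x**2 + 5) + 27*x**2*log(x**4/2 + x**2 + 5) + 20*x**2 - 36*x*log(x**4/2 + x**2 + 5) - 36*x + 18*log(x**4/2 + x**2 + 5) + 22)/(18*(x - 1)**2*(x**2 + 2))] = (18*x**10 - 54*x**9 + 124*x**8 - 234*x**7 + 312*x**6 - 396*x**5 + 172*x**4 + 216*x**3 - 420*x**2 + 108*x - 80)/(9*x**11 - 27*x**10 + 81*x**9 - 171*x**8 + 360*x**7 - 648*x**6 + 1026*x**5 - 1494*x**4 + 1656*x**3 - 1512*x**2 + 1080*x - 360) = f(x).

An antiderivative is F(x) = (9*x**4*log(x**4/2 + x**2 + 5) - 18*x**3*log(x**4/2 + x**2 + 5) + 27*x**2*log(x**4/2 + x**2 + 5) + 20*x**2 - 36*x*log(x**4/2 + x**2 + 5) - 36*x + 18*log(x**4/2 + x**2 + 5) + 22)/(18*(x - 1)**2*(x**2 + 2)).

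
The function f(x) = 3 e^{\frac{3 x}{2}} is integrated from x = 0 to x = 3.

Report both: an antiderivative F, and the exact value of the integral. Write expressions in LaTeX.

Any candidate F(x) must reproduce f(x) exactly when differentiated.
F(x) = 2 e^{\frac{3 x}{2}} is an antiderivative of f.
Check: d/dx[2 e^{\frac{3 x}{2}}] = 3 e^{\frac{3 x}{2}} = f(x).
F(3) = 2 e^{\frac{9}{2}}; F(0) = 2.
Integral = F(3) - F(0) = -2 + 2 e^{\frac{9}{2}}.

Antiderivative: F(x) = 2 e^{\frac{3 x}{2}}; value = -2 + 2 e^{\frac{9}{2}}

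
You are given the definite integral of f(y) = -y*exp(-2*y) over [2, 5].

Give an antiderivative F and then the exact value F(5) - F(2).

Antiderivative: F(y) = (2*y + 1)*exp(-2*y)/4; value = -5*exp(-4)/4 + 11*exp(-10)/4

f has the shape u'v + uv' for u = y/2 + 1/4 and v = exp(-2*y) — it is the derivative of the product u*v.
F(y) = (2*y + 1)*exp(-2*y)/4 is an antiderivative of f.
Check: d/dy[(2*y + 1)*exp(-2*y)/4] = -y*exp(-2*y) = f(y).
F(5) = 11*exp(-10)/4; F(2) = 5*exp(-4)/4.
Integral = F(5) - F(2) = -5*exp(-4)/4 + 11*exp(-10)/4.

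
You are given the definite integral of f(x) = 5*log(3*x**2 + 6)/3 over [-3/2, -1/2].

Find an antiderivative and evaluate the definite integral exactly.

Antiderivative: F(x) = 5*x*log(3*x**2 + 6)/3 - 10*x/3 + 10*sqrt(2)*atan(sqrt(2)*x/2)/3; value = -10/3 - 10*sqrt(2)*atan(sqrt(2)/4)/3 - 5*log(27/4)/6 + 10*sqrt(2)*atan(3*sqrt(2)/4)/3 + 5*log(51/4)/2

Any candidate F(x) must reproduce f(x) exactly when differentiated.
F(x) = 5*x*log(3*x**2 + 6)/3 - 10*x/3 + 10*sqrt(2)*atan(sqrt(2)*x/2)/3 is an antiderivative of f.
Check: d/dx[5*x*log(3*x**2 + 6)/3 - 10*x/3 + 10*sqrt(2)*atan(sqrt(2)*x/2)/3] = 5*log(x**2 + 2)/3 + 5*log(3)/3, which equals f(x).
F(-1/2) = -10*sqrt(2)*atan(sqrt(2)/4)/3 - 5*log(27/4)/6 + 5/3; F(-3/2) = -5*log(51/4)/2 - 10*sqrt(2)*atan(3*sqrt(2)/4)/3 + 5.
Integral = F(-1/2) - F(-3/2) = -10/3 - 10*sqrt(2)*atan(sqrt(2)/4)/3 - 5*log(27/4)/6 + 10*sqrt(2)*atan(3*sqrt(2)/4)/3 + 5*log(51/4)/2.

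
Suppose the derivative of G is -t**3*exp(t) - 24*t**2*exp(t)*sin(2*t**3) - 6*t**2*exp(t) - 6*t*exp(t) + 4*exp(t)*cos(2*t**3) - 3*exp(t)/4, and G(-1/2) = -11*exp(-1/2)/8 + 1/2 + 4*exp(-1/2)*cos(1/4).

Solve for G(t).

G(t) = -t**3*exp(t) - 3*t**2*exp(t) + 4*exp(t)*cos(2*t**3) - 3*exp(t)/4 + 1/2

G'(t) has the shape u'v + uv' for u = -t**3 - 3*t**2 + 4*cos(2*t**3) - 3/4 and v = exp(t) — it is the derivative of the product u*v.
A general antiderivative is (-t**3 - 3*t**2 + 4*cos(2*t**3) - 3/4)*exp(t) + C.
The condition gives C = -11*exp(-1/2)/8 + 1/2 + 4*exp(-1/2)*cos(1/4) - (-11*exp(-1/2)/8 + 4*exp(-1/2)*cos(1/4)) = 1/2.
So G(t) = -t**3*exp(t) - 3*t**2*exp(t) + 4*exp(t)*cos(2*t**3) - 3*exp(t)/4 + 1/2.
Check: d/dt[-t**3*exp(t) - 3*t**2*exp(t) + 4*exp(t)*cos(2*t**3) - 3*exp(t)/4 + 1/2] = -t**3*exp(t) - 24*t**2*exp(t)*sin(2*t**3) - 6*t**2*exp(t) - 6*t*exp(t) + 4*exp(t)*cos(2*t**3) - 3*exp(t)/4 = G'(t).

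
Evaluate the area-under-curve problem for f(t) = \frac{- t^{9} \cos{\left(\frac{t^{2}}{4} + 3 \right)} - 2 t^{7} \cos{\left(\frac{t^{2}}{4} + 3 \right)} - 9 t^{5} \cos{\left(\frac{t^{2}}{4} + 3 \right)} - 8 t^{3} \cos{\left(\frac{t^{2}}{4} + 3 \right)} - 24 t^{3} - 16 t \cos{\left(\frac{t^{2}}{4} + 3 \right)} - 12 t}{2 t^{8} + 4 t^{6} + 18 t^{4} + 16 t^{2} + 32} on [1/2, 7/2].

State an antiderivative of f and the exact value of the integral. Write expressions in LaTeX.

A candidate is checked by its d/dt: the result must match f(t).
F(t) = \frac{- t^{4} \sin{\left(\frac{t^{2}}{4} + 3 \right)} - t^{2} \sin{\left(\frac{t^{2}}{4} + 3 \right)} - 4 \sin{\left(\frac{t^{2}}{4} + 3 \right)} + 3}{t^{4} + t^{2} + 4} is an antiderivative of f.
Check: d/dt[\frac{- t^{4} \sin{\left(\frac{t^{2}}{4} + 3 \right)} - t^{2} \sin{\left(\frac{t^{2}}{4} + 3 \right)} - 4 \sin{\left(\frac{t^{2}}{4} + 3 \right)} + 3}{t^{4} + t^{2} + 4}] = \frac{- t^{9} \cos{\left(\frac{t^{2}}{4} + 3 \right)} - 2 t^{7} \cos{\left(\frac{t^{2}}{4} + 3 \right)} - 9 t^{5} \cos{\left(\frac{t^{2}}{4} + 3 \right)} - 8 t^{3} \cos{\left(\frac{t^{2}}{4} + 3 \right)} - 24 t^{3} - 16 t \cos{\left(\frac{t^{2}}{4} + 3 \right)} - 12 t}{2 t^{8} + 4 t^{6} + 18 t^{4} + 16 t^{2} + 32} = f(t).
F(7/2) = \frac{16}{887} - \sin{\left(\frac{97}{16} \right)}; F(1/2) = \frac{16}{23} - \sin{\left(\frac{49}{16} \right)}.
Integral = F(7/2) - F(1/2) = - \frac{13824}{20401} + \sin{\left(\frac{49}{16} \right)} - \sin{\left(\frac{97}{16} \right)}.

Antiderivative: F(t) = \frac{- t^{4} \sin{\left(\frac{t^{2}}{4} + 3 \right)} - t^{2} \sin{\left(\frac{t^{2}}{4} + 3 \right)} - 4 \sin{\left(\frac{t^{2}}{4} + 3 \right)} + 3}{t^{4} + t^{2} + 4}; value = - \frac{13824}{20401} + \sin{\left(\frac{49}{16} \right)} - \sin{\left(\frac{97}{16} \right)}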